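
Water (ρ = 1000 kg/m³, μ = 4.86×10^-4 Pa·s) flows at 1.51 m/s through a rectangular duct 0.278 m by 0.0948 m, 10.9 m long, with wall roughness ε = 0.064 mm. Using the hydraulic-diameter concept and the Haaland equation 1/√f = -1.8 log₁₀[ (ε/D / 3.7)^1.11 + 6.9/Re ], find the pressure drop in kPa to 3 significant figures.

Hydraulic diameter D_h = 4A/P = 4·(0.278·0.0948)/(2·(0.278+0.0948)) = 0.1054/0.7456 = 0.1414 m.
Re = ρVD_h/μ = 1000·1.51·0.1414/0.000486 = 4.393e+05.
ε/D_h = 6.4e-05/0.1414 = 0.000453; Haaland gives 1/√f = -1.8 log₁₀[4.54e-05+1.57e-05] = 7.585, so f = 0.01738.
ΔP = f(L/D_h)(ρV²/2) = 0.01738·10.9/0.1414·1140 = 1528 Pa.
ΔP = 1.53 kPa.

ΔP ≈ 1.53 kPa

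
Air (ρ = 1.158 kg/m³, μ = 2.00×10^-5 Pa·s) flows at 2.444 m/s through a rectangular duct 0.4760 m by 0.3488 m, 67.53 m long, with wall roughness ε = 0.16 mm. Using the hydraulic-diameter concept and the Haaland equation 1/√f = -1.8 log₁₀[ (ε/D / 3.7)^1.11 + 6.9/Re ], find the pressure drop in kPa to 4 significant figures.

ΔP ≈ 0.01243 kPa

Hydraulic diameter D_h = 4A/P = 4·(0.476·0.3488)/(2·(0.476+0.3488)) = 0.6641/1.65 = 0.4026 m.
Re = ρVD_h/μ = 1.158·2.444·0.4026/2e-05 = 5.697e+04.
ε/D_h = 0.00016/0.4026 = 0.000397; Haaland gives 1/√f = -1.8 log₁₀[3.93e-05+0.000121] = 6.831, so f = 0.02143.
ΔP = f(L/D_h)(ρV²/2) = 0.02143·67.53/0.4026·3.458 = 12.43 Pa.
ΔP = 0.01243 kPa.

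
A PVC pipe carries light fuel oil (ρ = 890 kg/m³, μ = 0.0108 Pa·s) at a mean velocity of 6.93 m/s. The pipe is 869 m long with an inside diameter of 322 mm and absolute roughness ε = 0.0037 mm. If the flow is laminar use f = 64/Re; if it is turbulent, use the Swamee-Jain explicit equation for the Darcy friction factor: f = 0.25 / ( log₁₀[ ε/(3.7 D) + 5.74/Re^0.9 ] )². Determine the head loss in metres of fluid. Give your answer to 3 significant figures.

Reynolds number Re = ρVD/μ = 890 · 6.93 · 0.322 / 0.0108 = 1.839e+05.
Re > 4000 → turbulent. Relative roughness ε/D = 3.7e-06/0.322 = 1.15e-05. Swamee-Jain: f = 0.25/(log₁₀[1.15e-05/3.7 + 5.74/1.839e+05^0.9])² = 0.25/(log₁₀[3.11e-06 + 0.000105])² = 0.25/(-3.967)² = 0.01589.
Darcy-Weisbach: ΔP = f(L/D)(ρV²/2) = 0.01589·(869/0.322)·(890·6.93²/2) = 0.01589·2699·2.137e+04 = 9.165e+05 Pa.
Head loss h_f = ΔP/(ρg) = 9.165e+05/(890·9.81) = 105 m.

h_f ≈ 105 m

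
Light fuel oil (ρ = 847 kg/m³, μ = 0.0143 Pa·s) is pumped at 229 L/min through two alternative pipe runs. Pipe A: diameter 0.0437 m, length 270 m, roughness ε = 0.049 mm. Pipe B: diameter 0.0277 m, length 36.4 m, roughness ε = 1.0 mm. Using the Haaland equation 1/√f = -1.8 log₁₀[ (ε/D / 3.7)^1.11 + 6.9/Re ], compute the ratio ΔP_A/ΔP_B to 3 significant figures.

Pipe A: V = Q/A = 0.003817/0.0015 = 2.545 m/s; Re = 6587; ε/D = 0.00112; Haaland → f = 0.03592; ΔP_A = f(L/D)(ρV²/2) = 6.087e+05 Pa.
Pipe B: V = Q/A = 0.003817/0.0006026 = 6.333 m/s; Re = 1.039e+04; ε/D = 0.0361; Haaland → f = 0.06463; ΔP_B = f(L/D)(ρV²/2) = 1.443e+06 Pa.
ΔP_A/ΔP_B = 6.087e+05/1.443e+06 = 0.422.

ΔP_A/ΔP_B ≈ 0.422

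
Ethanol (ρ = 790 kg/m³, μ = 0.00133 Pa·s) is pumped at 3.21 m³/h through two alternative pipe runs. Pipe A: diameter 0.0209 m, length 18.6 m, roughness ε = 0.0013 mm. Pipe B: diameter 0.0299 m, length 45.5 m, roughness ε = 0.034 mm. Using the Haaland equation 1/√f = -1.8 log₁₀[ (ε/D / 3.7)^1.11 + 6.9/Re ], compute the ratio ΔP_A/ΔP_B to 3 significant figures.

ΔP_A/ΔP_B ≈ 2.07

Pipe A: V = Q/A = 0.0008917/0.0003431 = 2.599 m/s; Re = 3.227e+04; ε/D = 6.22e-05; Haaland → f = 0.02304; ΔP_A = f(L/D)(ρV²/2) = 5.472e+04 Pa.
Pipe B: V = Q/A = 0.0008917/0.0007022 = 1.27 m/s; Re = 2.255e+04; ε/D = 0.00114; Haaland → f = 0.02727; ΔP_B = f(L/D)(ρV²/2) = 2.643e+04 Pa.
ΔP_A/ΔP_B = 5.472e+04/2.643e+04 = 2.07.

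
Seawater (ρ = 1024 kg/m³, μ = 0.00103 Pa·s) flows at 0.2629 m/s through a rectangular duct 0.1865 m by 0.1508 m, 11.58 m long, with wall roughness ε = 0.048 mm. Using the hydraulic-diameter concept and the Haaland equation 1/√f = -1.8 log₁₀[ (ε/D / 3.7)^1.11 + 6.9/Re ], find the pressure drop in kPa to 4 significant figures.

ΔP ≈ 0.05448 kPa

Hydraulic diameter D_h = 4A/P = 4·(0.1865·0.1508)/(2·(0.1865+0.1508)) = 0.1125/0.6746 = 0.1668 m.
Re = ρVD_h/μ = 1024·0.2629·0.1668/0.00103 = 4.359e+04.
ε/D_h = 4.8e-05/0.1668 = 0.000288; Haaland gives 1/√f = -1.8 log₁₀[2.75e-05+0.000158] = 6.716, so f = 0.02217.
ΔP = f(L/D_h)(ρV²/2) = 0.02217·11.58/0.1668·35.39 = 54.48 Pa.
ΔP = 0.05448 kPa.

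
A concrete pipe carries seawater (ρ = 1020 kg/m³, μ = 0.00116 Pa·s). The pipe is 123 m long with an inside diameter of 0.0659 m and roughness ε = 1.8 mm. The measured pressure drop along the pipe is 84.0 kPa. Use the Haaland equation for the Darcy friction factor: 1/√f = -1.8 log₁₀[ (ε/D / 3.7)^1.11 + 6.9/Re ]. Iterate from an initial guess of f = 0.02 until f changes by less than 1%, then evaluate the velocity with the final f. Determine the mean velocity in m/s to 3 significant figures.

V ≈ 1.26 m/s

Rearranging Darcy-Weisbach: V = √(2·ΔP·D/(f·L·ρ)). With ε/D = 0.0018/0.0659 = 0.0273, iterate starting from f = 0.02:
  f = 0.02 → V = √(2·8.4e+04·0.0659/(0.02·123·1020)) = 2.101 m/s; Re = ρVD/μ = 1.217e+05; f → 0.05539
  f = 0.05539 → V = 1.262 m/s; Re = 7.314e+04; f → 0.05556
Converged (Δf/f < 1%). With the final f = 0.05556: V = √(2·8.4e+04·0.0659/(0.05556·123·1020)) = 1.26 m/s.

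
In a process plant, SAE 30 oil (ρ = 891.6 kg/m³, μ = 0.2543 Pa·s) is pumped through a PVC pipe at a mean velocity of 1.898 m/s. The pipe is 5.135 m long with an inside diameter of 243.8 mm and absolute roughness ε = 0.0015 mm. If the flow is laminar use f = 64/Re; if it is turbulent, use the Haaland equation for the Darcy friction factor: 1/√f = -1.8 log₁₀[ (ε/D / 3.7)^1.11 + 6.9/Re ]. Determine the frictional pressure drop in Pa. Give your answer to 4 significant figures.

Reynolds number Re = ρVD/μ = 891.6 · 1.898 · 0.2438 / 0.254 = 1622.
Re < 2300 → laminar flow, so f = 64/Re = 64/1622 = 0.03945 (the turbulent correlation is not needed).
Darcy-Weisbach: ΔP = f(L/D)(ρV²/2) = 0.03945·(5.135/0.2438)·(891.6·1.898²/2) = 0.03945·21.06·1606 = 1334 Pa.

ΔP ≈ 1334 Pa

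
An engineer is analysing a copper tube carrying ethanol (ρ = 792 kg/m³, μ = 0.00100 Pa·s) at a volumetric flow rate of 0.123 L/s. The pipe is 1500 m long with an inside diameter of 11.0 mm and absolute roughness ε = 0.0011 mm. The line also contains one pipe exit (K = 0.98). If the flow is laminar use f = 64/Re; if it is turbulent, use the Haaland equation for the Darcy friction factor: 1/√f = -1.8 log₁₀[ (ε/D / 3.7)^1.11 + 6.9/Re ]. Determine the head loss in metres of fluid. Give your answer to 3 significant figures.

Q = 0.123 L/s = 0.123/1000 = 0.000123 m³/s.
Cross-sectional area A = πD²/4 = π(0.011)²/4 = 9.503e-05 m²; mean velocity V = Q/A = 0.000123/9.503e-05 = 1.294 m/s.
Reynolds number Re = ρVD/μ = 792 · 1.294 · 0.011 / 0.001 = 1.128e+04.
Re > 4000 → turbulent. Relative roughness ε/D = 1.1e-06/0.011 = 0.0001. Haaland: 1/√f = -1.8 log₁₀[(0.0001/3.7)^1.11 + 6.9/1.128e+04] = -1.8 log₁₀[8.5e-06 + 0.000612] = 5.773, so f = 0.03.
Total minor-loss coefficient ΣK = 1·0.98 = 0.98.
ΔP = [f·L/D + ΣK]·(ρV²/2) = [0.03·1500/0.011 + 0.98]·(792·1.294²/2) = [4091 + 0.98]·663.4 = 2.715e+06 Pa.
Head loss h_f = ΔP/(ρg) = 2.715e+06/(792·9.81) = 349 m.

h_f ≈ 349 m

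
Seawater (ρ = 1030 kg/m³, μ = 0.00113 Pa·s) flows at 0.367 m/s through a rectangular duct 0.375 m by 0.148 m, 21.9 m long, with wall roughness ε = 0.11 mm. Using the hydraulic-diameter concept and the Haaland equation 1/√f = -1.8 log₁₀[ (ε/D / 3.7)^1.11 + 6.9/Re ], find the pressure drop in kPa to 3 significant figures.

ΔP ≈ 0.151 kPa

Hydraulic diameter D_h = 4A/P = 4·(0.375·0.148)/(2·(0.375+0.148)) = 0.222/1.046 = 0.2122 m.
Re = ρVD_h/μ = 1030·0.367·0.2122/0.00113 = 7.1e+04.
ε/D_h = 0.00011/0.2122 = 0.000518; Haaland gives 1/√f = -1.8 log₁₀[5.28e-05+9.72e-05] = 6.883, so f = 0.02111.
ΔP = f(L/D_h)(ρV²/2) = 0.02111·21.9/0.2122·69.36 = 151.1 Pa.
ΔP = 0.151 kPa.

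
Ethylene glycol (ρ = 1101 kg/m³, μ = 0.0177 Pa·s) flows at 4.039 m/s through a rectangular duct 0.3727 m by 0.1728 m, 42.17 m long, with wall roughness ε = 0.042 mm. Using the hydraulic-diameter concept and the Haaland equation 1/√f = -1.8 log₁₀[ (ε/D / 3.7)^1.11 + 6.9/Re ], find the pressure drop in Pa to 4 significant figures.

Hydraulic diameter D_h = 4A/P = 4·(0.3727·0.1728)/(2·(0.3727+0.1728)) = 0.2576/1.091 = 0.2361 m.
Re = ρVD_h/μ = 1101·4.039·0.2361/0.0177 = 5.932e+04.
ε/D_h = 4.2e-05/0.2361 = 0.000178; Haaland gives 1/√f = -1.8 log₁₀[1.61e-05+0.000116] = 6.981, so f = 0.02052.
ΔP = f(L/D_h)(ρV²/2) = 0.02052·42.17/0.2361·8981 = 3.292e+04 Pa.

ΔP ≈ 32920 Pa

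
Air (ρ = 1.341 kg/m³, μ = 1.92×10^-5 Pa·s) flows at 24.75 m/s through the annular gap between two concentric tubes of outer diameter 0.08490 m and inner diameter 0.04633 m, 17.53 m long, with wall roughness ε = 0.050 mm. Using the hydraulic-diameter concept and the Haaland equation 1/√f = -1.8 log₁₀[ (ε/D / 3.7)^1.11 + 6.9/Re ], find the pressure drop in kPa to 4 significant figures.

ΔP ≈ 4.438 kPa

Hydraulic diameter D_h = 4A/P = D_o - D_i = 0.0849 - 0.04633 = 0.03857 m.
Re = ρVD_h/μ = 1.341·24.75·0.03857/1.92e-05 = 6.667e+04.
ε/D_h = 5e-05/0.03857 = 0.0013; Haaland gives 1/√f = -1.8 log₁₀[0.000146+0.000103] = 6.485, so f = 0.02378.
ΔP = f(L/D_h)(ρV²/2) = 0.02378·17.53/0.03857·410.7 = 4438 Pa.
ΔP = 4.438 kPa.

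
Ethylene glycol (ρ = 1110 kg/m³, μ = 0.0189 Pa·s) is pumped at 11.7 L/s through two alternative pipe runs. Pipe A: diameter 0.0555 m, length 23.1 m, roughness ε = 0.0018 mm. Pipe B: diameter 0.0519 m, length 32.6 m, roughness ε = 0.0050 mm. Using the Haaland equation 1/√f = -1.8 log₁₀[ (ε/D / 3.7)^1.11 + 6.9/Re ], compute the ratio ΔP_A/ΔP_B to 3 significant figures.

ΔP_A/ΔP_B ≈ 0.514

Pipe A: V = Q/A = 0.0117/0.002419 = 4.836 m/s; Re = 1.576e+04; ε/D = 3.24e-05; Haaland → f = 0.0274; ΔP_A = f(L/D)(ρV²/2) = 1.48e+05 Pa.
Pipe B: V = Q/A = 0.0117/0.002116 = 5.53 m/s; Re = 1.686e+04; ε/D = 9.63e-05; Haaland → f = 0.02703; ΔP_B = f(L/D)(ρV²/2) = 2.882e+05 Pa.
ΔP_A/ΔP_B = 1.48e+05/2.882e+05 = 0.514.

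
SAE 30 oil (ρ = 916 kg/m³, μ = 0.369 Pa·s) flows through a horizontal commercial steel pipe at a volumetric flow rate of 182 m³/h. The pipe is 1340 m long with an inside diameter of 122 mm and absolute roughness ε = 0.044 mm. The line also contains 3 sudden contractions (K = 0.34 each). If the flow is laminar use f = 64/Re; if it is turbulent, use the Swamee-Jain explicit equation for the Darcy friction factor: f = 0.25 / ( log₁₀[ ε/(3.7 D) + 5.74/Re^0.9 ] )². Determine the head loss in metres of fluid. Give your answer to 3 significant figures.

h_f ≈ 513 m

Q = 182 m³/h = 182/3600 = 0.05056 m³/s.
Cross-sectional area A = πD²/4 = π(0.122)²/4 = 0.01169 m²; mean velocity V = Q/A = 0.05056/0.01169 = 4.325 m/s.
Reynolds number Re = ρVD/μ = 916 · 4.325 · 0.122 / 0.369 = 1310.
Re < 2300 → laminar flow, so f = 64/Re = 64/1310 = 0.04886 (the turbulent correlation is not needed).
Total minor-loss coefficient ΣK = 3·0.34 = 1.02.
ΔP = [f·L/D + ΣK]·(ρV²/2) = [0.04886·1340/0.122 + 1.02]·(916·4.325²/2) = [536.7 + 1.02]·8566 = 4.606e+06 Pa.
Head loss h_f = ΔP/(ρg) = 4.606e+06/(916·9.81) = 513 m.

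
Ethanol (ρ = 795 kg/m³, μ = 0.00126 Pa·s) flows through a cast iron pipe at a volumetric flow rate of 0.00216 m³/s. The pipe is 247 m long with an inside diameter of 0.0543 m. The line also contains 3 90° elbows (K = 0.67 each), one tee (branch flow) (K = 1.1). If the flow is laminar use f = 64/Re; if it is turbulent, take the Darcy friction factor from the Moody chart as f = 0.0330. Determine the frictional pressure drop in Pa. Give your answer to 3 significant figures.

ΔP ≈ 53000 Pa

Cross-sectional area A = πD²/4 = π(0.0543)²/4 = 0.002316 m²; mean velocity V = Q/A = 0.00216/0.002316 = 0.9327 m/s.
Reynolds number Re = ρVD/μ = 795 · 0.9327 · 0.0543 / 0.00126 = 3.196e+04.
Re > 4000 → turbulent; use the Moody-chart value f = 0.0330.
Total minor-loss coefficient ΣK = 3·0.67 + 1·1.1 = 3.11.
ΔP = [f·L/D + ΣK]·(ρV²/2) = [0.033·247/0.0543 + 3.11]·(795·0.9327²/2) = [150.1 + 3.11]·345.8 = 5.299e+04 Pa.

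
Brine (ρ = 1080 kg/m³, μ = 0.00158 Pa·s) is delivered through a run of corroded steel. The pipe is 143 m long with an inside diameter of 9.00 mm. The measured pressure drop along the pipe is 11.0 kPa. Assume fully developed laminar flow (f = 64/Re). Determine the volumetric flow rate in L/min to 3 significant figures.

For laminar flow, f = 64/Re with Re = ρVD/μ, so Darcy-Weisbach reduces to ΔP = 32μLV/D². Solving for V: V = ΔP·D²/(32μL) = 1.1e+04·(0.009)²/(32·0.00158·143) = 0.1232 m/s.
Check: Re = ρVD/μ = 1080·0.1232·0.009/0.00158 = 758.1 < 2300, so the laminar assumption holds.
Q = V·A = 0.1232·(π/4·0.009²) = 7.84e-06 m³/s = 0.470 L/min.

Q ≈ 0.470 L/min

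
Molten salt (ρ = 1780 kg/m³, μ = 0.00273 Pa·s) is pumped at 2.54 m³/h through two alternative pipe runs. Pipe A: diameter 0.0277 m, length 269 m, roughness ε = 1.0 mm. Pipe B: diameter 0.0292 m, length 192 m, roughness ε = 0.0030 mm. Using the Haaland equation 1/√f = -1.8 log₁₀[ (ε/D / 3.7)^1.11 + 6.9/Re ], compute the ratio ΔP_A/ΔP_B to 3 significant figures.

ΔP_A/ΔP_B ≈ 4.46

Pipe A: V = Q/A = 0.0007056/0.0006026 = 1.171 m/s; Re = 2.115e+04; ε/D = 0.0361; Haaland → f = 0.06329; ΔP_A = f(L/D)(ρV²/2) = 7.498e+05 Pa.
Pipe B: V = Q/A = 0.0007056/0.0006697 = 1.054 m/s; Re = 2.006e+04; ε/D = 0.000103; Haaland → f = 0.02589; ΔP_B = f(L/D)(ρV²/2) = 1.682e+05 Pa.
ΔP_A/ΔP_B = 7.498e+05/1.682e+05 = 4.46.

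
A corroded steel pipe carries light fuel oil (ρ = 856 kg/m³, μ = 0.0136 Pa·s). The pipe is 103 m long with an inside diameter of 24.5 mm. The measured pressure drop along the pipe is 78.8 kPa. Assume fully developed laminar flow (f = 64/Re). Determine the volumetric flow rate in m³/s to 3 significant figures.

For laminar flow, f = 64/Re with Re = ρVD/μ, so Darcy-Weisbach reduces to ΔP = 32μLV/D². Solving for V: V = ΔP·D²/(32μL) = 7.88e+04·(0.0245)²/(32·0.0136·103) = 1.055 m/s.
Check: Re = ρVD/μ = 856·1.055·0.0245/0.0136 = 1627 < 2300, so the laminar assumption holds.
Q = V·A = 1.055·(π/4·0.0245²) = 0.0004975 m³/s = 4.97×10^-4 m³/s.

Q ≈ 4.97×10^-4 m³/s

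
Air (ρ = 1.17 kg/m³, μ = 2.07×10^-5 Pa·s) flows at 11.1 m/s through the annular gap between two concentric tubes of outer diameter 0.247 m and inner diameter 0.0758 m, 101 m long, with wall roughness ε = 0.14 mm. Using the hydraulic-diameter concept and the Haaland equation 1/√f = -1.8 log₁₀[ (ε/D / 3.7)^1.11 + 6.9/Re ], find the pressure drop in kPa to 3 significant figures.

ΔP ≈ 0.900 kPa

Hydraulic diameter D_h = 4A/P = D_o - D_i = 0.247 - 0.0758 = 0.1712 m.
Re = ρVD_h/μ = 1.17·11.1·0.1712/2.07e-05 = 1.074e+05.
ε/D_h = 0.00014/0.1712 = 0.000818; Haaland gives 1/√f = -1.8 log₁₀[8.76e-05+6.42e-05] = 6.874, so f = 0.02116.
ΔP = f(L/D_h)(ρV²/2) = 0.02116·101/0.1712·72.08 = 900 Pa.
ΔP = 0.900 kPa.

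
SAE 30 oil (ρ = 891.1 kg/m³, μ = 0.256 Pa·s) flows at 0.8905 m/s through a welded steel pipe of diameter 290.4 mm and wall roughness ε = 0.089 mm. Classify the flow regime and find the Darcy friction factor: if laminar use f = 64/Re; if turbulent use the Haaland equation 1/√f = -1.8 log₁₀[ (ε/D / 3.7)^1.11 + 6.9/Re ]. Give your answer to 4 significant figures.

Re = ρVD/μ = 891.1·0.8905·0.2904/0.256 = 900.2.
Re < 2300 → laminar, so f = 64/Re = 0.0711 (roughness is irrelevant in laminar flow).

f ≈ 0.07110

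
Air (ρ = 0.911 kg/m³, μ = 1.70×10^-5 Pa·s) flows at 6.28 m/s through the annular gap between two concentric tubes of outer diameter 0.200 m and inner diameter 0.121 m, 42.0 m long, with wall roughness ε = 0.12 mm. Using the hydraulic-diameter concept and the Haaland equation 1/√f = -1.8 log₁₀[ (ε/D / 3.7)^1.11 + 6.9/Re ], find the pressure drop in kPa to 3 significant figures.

Hydraulic diameter D_h = 4A/P = D_o - D_i = 0.2 - 0.121 = 0.079 m.
Re = ρVD_h/μ = 0.911·6.28·0.079/1.7e-05 = 2.659e+04.
ε/D_h = 0.00012/0.079 = 0.00152; Haaland gives 1/√f = -1.8 log₁₀[0.000174+0.00026] = 6.053, so f = 0.02729.
ΔP = f(L/D_h)(ρV²/2) = 0.02729·42/0.079·17.96 = 260.7 Pa.
ΔP = 0.261 kPa.

ΔP ≈ 0.261 kPa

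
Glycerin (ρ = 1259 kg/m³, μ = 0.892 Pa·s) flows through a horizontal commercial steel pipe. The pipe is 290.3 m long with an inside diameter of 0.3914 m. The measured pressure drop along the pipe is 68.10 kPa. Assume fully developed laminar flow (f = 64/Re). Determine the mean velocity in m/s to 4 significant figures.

For laminar flow, f = 64/Re with Re = ρVD/μ, so Darcy-Weisbach reduces to ΔP = 32μLV/D². Solving for V: V = ΔP·D²/(32μL) = 6.81e+04·(0.3914)²/(32·0.892·290.3) = 1.259 m/s.
Check: Re = ρVD/μ = 1259·1.259·0.3914/0.892 = 695.5 < 2300, so the laminar assumption holds.

V ≈ 1.259 m/s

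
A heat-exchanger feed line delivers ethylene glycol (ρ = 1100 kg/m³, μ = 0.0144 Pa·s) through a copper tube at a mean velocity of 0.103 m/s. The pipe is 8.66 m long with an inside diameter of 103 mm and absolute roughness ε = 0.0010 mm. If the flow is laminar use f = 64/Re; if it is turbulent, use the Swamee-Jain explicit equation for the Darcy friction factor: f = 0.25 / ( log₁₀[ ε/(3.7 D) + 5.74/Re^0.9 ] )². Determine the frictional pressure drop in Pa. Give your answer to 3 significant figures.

ΔP ≈ 38.7 Pa

Reynolds number Re = ρVD/μ = 1100 · 0.103 · 0.103 / 0.0144 = 810.4.
Re < 2300 → laminar flow, so f = 64/Re = 64/810.4 = 0.07897 (the turbulent correlation is not needed).
Darcy-Weisbach: ΔP = f(L/D)(ρV²/2) = 0.07897·(8.66/0.103)·(1100·0.103²/2) = 0.07897·84.08·5.835 = 38.74 Pa.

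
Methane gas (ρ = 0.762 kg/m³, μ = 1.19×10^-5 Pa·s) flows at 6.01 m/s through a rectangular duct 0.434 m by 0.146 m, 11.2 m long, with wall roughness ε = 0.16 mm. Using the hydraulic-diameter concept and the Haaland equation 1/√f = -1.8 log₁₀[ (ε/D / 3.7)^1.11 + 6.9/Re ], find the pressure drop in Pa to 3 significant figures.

ΔP ≈ 15.1 Pa

Hydraulic diameter D_h = 4A/P = 4·(0.434·0.146)/(2·(0.434+0.146)) = 0.2535/1.16 = 0.2185 m.
Re = ρVD_h/μ = 0.762·6.01·0.2185/1.19e-05 = 8.409e+04.
ε/D_h = 0.00016/0.2185 = 0.000732; Haaland gives 1/√f = -1.8 log₁₀[7.75e-05+8.21e-05] = 6.835, so f = 0.02141.
ΔP = f(L/D_h)(ρV²/2) = 0.02141·11.2/0.2185·13.76 = 15.1 Pa.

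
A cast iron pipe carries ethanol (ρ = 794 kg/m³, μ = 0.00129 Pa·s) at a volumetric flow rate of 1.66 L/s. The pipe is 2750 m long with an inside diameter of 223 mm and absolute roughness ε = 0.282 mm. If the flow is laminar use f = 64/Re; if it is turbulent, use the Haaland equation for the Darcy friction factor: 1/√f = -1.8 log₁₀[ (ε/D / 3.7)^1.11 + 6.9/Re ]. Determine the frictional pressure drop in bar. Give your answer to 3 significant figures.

Q = 1.66 L/s = 1.66/1000 = 0.00166 m³/s.
Cross-sectional area A = πD²/4 = π(0.223)²/4 = 0.03906 m²; mean velocity V = Q/A = 0.00166/0.03906 = 0.0425 m/s.
Reynolds number Re = ρVD/μ = 794 · 0.0425 · 0.223 / 0.00129 = 5834.
Re > 4000 → turbulent. Relative roughness ε/D = 0.000282/0.223 = 0.00126. Haaland: 1/√f = -1.8 log₁₀[(0.00126/3.7)^1.11 + 6.9/5834] = -1.8 log₁₀[0.000142 + 0.00118] = 5.18, so f = 0.03727.
Darcy-Weisbach: ΔP = f(L/D)(ρV²/2) = 0.03727·(2750/0.223)·(794·0.0425²/2) = 0.03727·1.233e+04·0.7171 = 329.6 Pa.
ΔP = 329.6 Pa = 0.00330 bar.

ΔP ≈ 0.00330 bar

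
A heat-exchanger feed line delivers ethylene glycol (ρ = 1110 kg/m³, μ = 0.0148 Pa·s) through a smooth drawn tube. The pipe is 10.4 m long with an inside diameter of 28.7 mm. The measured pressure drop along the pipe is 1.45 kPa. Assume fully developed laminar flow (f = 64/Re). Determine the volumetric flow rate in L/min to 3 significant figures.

Q ≈ 9.41 L/min

For laminar flow, f = 64/Re with Re = ρVD/μ, so Darcy-Weisbach reduces to ΔP = 32μLV/D². Solving for V: V = ΔP·D²/(32μL) = 1450·(0.0287)²/(32·0.0148·10.4) = 0.2425 m/s.
Check: Re = ρVD/μ = 1110·0.2425·0.0287/0.0148 = 522 < 2300, so the laminar assumption holds.
Q = V·A = 0.2425·(π/4·0.0287²) = 0.0001569 m³/s = 9.41 L/min.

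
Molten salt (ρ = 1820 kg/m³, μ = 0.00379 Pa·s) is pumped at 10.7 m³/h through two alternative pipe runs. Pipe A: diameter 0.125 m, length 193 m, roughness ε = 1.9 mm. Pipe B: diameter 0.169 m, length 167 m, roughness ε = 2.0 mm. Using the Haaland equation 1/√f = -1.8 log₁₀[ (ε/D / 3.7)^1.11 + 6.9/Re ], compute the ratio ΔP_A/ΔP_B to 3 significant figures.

Pipe A: V = Q/A = 0.002972/0.01227 = 0.2422 m/s; Re = 1.454e+04; ε/D = 0.0152; Haaland → f = 0.04689; ΔP_A = f(L/D)(ρV²/2) = 3865 Pa.
Pipe B: V = Q/A = 0.002972/0.02243 = 0.1325 m/s; Re = 1.075e+04; ε/D = 0.0118; Haaland → f = 0.04461; ΔP_B = f(L/D)(ρV²/2) = 704.2 Pa.
ΔP_A/ΔP_B = 3865/704.2 = 5.49.

ΔP_A/ΔP_B ≈ 5.49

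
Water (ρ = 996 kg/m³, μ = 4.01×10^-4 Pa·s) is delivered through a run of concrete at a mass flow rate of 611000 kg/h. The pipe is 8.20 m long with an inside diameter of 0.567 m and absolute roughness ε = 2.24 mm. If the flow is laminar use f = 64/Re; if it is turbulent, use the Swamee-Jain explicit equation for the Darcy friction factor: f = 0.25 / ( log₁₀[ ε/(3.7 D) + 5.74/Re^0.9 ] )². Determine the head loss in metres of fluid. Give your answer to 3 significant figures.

h_f ≈ 0.00957 m

ṁ = 611000 kg/h = 611000/3600 = 169.7 kg/s.
A = πD²/4 = π(0.567)²/4 = 0.2525 m²; mean velocity V = ṁ/(ρA) = 169.7/(996 · 0.2525) = 0.6749 m/s.
Reynolds number Re = ρVD/μ = 996 · 0.6749 · 0.567 / 0.000401 = 9.504e+05.
Re > 4000 → turbulent. Relative roughness ε/D = 0.00224/0.567 = 0.00395. Swamee-Jain: f = 0.25/(log₁₀[0.00395/3.7 + 5.74/9.504e+05^0.9])² = 0.25/(log₁₀[0.00107 + 2.39e-05])² = 0.25/(-2.962)² = 0.0285.
Darcy-Weisbach: ΔP = f(L/D)(ρV²/2) = 0.0285·(8.2/0.567)·(996·0.6749²/2) = 0.0285·14.46·226.8 = 93.48 Pa.
Head loss h_f = ΔP/(ρg) = 93.48/(996·9.81) = 0.00957 m.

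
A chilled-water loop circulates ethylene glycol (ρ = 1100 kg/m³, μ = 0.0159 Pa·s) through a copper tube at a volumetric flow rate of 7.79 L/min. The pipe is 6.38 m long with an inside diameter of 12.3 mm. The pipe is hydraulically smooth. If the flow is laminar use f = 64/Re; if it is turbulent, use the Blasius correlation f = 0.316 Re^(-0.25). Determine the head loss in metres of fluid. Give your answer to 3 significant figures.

Q = 7.79 L/min = 7.79/60000 = 0.0001298 m³/s.
Cross-sectional area A = πD²/4 = π(0.0123)²/4 = 0.0001188 m²; mean velocity V = Q/A = 0.0001298/0.0001188 = 1.093 m/s.
Reynolds number Re = ρVD/μ = 1100 · 1.093 · 0.0123 / 0.0159 = 929.8.
Re < 2300 → laminar flow, so f = 64/Re = 64/929.8 = 0.06883 (the turbulent correlation is not needed).
Darcy-Weisbach: ΔP = f(L/D)(ρV²/2) = 0.06883·(6.38/0.0123)·(1100·1.093²/2) = 0.06883·518.7·656.7 = 2.344e+04 Pa.
Head loss h_f = ΔP/(ρg) = 2.344e+04/(1100·9.81) = 2.17 m.

h_f ≈ 2.17 m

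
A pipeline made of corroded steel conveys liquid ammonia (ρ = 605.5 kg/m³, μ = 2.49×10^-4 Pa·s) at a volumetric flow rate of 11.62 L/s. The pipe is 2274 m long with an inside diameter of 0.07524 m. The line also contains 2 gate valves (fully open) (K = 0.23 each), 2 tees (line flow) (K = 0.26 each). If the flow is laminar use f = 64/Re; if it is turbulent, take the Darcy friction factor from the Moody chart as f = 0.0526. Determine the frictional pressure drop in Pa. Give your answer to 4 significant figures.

Q = 11.62 L/s = 11.62/1000 = 0.01162 m³/s.
Cross-sectional area A = πD²/4 = π(0.07524)²/4 = 0.004446 m²; mean velocity V = Q/A = 0.01162/0.004446 = 2.613 m/s.
Reynolds number Re = ρVD/μ = 605.5 · 2.613 · 0.07524 / 0.000249 = 4.782e+05.
Re > 4000 → turbulent; use the Moody-chart value f = 0.0526.
Total minor-loss coefficient ΣK = 2·0.23 + 2·0.26 = 0.98.
ΔP = [f·L/D + ΣK]·(ρV²/2) = [0.0526·2274/0.07524 + 0.98]·(605.5·2.613²/2) = [1590 + 0.98]·2068 = 3.289e+06 Pa.

ΔP ≈ 3289000 Pa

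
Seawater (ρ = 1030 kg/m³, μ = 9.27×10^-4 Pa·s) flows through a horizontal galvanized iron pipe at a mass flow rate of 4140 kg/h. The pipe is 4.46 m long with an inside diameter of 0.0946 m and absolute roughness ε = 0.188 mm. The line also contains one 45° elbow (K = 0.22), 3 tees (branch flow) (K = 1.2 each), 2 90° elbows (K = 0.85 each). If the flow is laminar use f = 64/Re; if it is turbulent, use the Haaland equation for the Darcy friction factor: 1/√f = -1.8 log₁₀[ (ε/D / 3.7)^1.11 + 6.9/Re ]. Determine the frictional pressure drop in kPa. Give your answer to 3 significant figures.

ΔP ≈ 0.0903 kPa

ṁ = 4140 kg/h = 4140/3600 = 1.15 kg/s.
A = πD²/4 = π(0.0946)²/4 = 0.007029 m²; mean velocity V = ṁ/(ρA) = 1.15/(1030 · 0.007029) = 0.1589 m/s.
Reynolds number Re = ρVD/μ = 1030 · 0.1589 · 0.0946 / 0.000927 = 1.67e+04.
Re > 4000 → turbulent. Relative roughness ε/D = 0.000188/0.0946 = 0.00199. Haaland: 1/√f = -1.8 log₁₀[(0.00199/3.7)^1.11 + 6.9/1.67e+04] = -1.8 log₁₀[0.000235 + 0.000413] = 5.739, so f = 0.03036.
Total minor-loss coefficient ΣK = 1·0.22 + 3·1.2 + 2·0.85 = 5.52.
ΔP = [f·L/D + ΣK]·(ρV²/2) = [0.03036·4.46/0.0946 + 5.52]·(1030·0.1589²/2) = [1.431 + 5.52]·13 = 90.33 Pa.
ΔP = 90.33 Pa = 0.0903 kPa.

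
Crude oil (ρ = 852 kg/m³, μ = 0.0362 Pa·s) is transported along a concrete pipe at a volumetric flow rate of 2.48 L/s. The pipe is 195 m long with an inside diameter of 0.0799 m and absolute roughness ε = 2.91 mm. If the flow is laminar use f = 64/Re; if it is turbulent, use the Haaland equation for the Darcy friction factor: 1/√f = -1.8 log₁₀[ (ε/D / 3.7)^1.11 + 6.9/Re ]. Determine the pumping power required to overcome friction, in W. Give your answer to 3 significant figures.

Q = 2.48 L/s = 2.48/1000 = 0.00248 m³/s.
Cross-sectional area A = πD²/4 = π(0.0799)²/4 = 0.005014 m²; mean velocity V = Q/A = 0.00248/0.005014 = 0.4946 m/s.
Reynolds number Re = ρVD/μ = 852 · 0.4946 · 0.0799 / 0.0362 = 930.1.
Re < 2300 → laminar flow, so f = 64/Re = 64/930.1 = 0.06881 (the turbulent correlation is not needed).
Darcy-Weisbach: ΔP = f(L/D)(ρV²/2) = 0.06881·(195/0.0799)·(852·0.4946²/2) = 0.06881·2441·104.2 = 1.75e+04 Pa.
Pumping power P = QΔP = 0.00248·1.75e+04 = 43.40 W = 43.4 W.

P ≈ 43.4 W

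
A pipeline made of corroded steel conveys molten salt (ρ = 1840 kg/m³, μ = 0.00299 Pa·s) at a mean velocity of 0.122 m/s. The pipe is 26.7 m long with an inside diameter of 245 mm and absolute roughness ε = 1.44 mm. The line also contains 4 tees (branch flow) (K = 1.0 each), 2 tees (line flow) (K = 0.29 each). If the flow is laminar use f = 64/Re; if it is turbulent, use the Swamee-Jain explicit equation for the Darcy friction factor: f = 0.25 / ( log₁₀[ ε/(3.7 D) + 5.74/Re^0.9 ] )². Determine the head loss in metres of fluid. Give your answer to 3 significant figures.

h_f ≈ 0.00649 m

Reynolds number Re = ρVD/μ = 1840 · 0.122 · 0.245 / 0.00299 = 1.839e+04.
Re > 4000 → turbulent. Relative roughness ε/D = 0.00144/0.245 = 0.00588. Swamee-Jain: f = 0.25/(log₁₀[0.00588/3.7 + 5.74/1.839e+04^0.9])² = 0.25/(log₁₀[0.00159 + 0.000833])² = 0.25/(-2.616)² = 0.03653.
Total minor-loss coefficient ΣK = 4·1 + 2·0.29 = 4.58.
ΔP = [f·L/D + ΣK]·(ρV²/2) = [0.03653·26.7/0.245 + 4.58]·(1840·0.122²/2) = [3.981 + 4.58]·13.69 = 117.2 Pa.
Head loss h_f = ΔP/(ρg) = 117.2/(1840·9.81) = 0.00649 m.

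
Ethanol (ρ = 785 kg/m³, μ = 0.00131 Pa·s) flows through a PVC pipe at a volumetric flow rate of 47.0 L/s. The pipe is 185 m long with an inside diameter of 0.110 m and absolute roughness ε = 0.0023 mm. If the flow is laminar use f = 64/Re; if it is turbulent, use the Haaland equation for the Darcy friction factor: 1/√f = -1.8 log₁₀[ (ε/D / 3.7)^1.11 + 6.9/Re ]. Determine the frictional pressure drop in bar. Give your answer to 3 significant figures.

ΔP ≈ 2.31 bar

Q = 47.0 L/s = 47.0/1000 = 0.047 m³/s.
Cross-sectional area A = πD²/4 = π(0.11)²/4 = 0.009503 m²; mean velocity V = Q/A = 0.047/0.009503 = 4.946 m/s.
Reynolds number Re = ρVD/μ = 785 · 4.946 · 0.11 / 0.00131 = 3.26e+05.
Re > 4000 → turbulent. Relative roughness ε/D = 2.3e-06/0.11 = 2.09e-05. Haaland: 1/√f = -1.8 log₁₀[(2.09e-05/3.7)^1.11 + 6.9/3.26e+05] = -1.8 log₁₀[1.5e-06 + 2.12e-05] = 8.36, so f = 0.01431.
Darcy-Weisbach: ΔP = f(L/D)(ρV²/2) = 0.01431·(185/0.11)·(785·4.946²/2) = 0.01431·1682·9600 = 2.31e+05 Pa.
ΔP = 2.31e+05 Pa = 2.31 bar.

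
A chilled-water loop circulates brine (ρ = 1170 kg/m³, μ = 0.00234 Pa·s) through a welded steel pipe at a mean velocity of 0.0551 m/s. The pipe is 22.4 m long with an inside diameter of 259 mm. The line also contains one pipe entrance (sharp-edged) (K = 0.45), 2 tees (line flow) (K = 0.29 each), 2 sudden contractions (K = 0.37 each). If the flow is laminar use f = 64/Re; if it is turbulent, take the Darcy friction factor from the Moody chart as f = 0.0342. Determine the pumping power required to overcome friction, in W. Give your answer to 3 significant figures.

P ≈ 0.0244 W

Reynolds number Re = ρVD/μ = 1170 · 0.0551 · 0.259 / 0.00234 = 7135.
Re > 4000 → turbulent; use the Moody-chart value f = 0.0342.
Total minor-loss coefficient ΣK = 1·0.45 + 2·0.29 + 2·0.37 = 1.77.
ΔP = [f·L/D + ΣK]·(ρV²/2) = [0.0342·22.4/0.259 + 1.77]·(1170·0.0551²/2) = [2.958 + 1.77]·1.776 = 8.397 Pa.
Q = V·A = 0.0551·0.05269 = 0.002903 m³/s.
Pumping power P = QΔP = 0.002903·8.397 = 0.02438 W = 0.0244 W.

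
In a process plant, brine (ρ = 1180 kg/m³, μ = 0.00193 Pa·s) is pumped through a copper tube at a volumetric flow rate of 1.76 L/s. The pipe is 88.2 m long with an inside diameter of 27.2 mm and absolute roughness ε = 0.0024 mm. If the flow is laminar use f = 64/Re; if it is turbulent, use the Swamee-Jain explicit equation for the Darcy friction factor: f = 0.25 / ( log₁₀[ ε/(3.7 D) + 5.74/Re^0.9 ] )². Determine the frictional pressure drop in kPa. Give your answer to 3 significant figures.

ΔP ≈ 370 kPa

Q = 1.76 L/s = 1.76/1000 = 0.00176 m³/s.
Cross-sectional area A = πD²/4 = π(0.0272)²/4 = 0.0005811 m²; mean velocity V = Q/A = 0.00176/0.0005811 = 3.029 m/s.
Reynolds number Re = ρVD/μ = 1180 · 3.029 · 0.0272 / 0.00193 = 5.037e+04.
Re > 4000 → turbulent. Relative roughness ε/D = 2.4e-06/0.0272 = 8.82e-05. Swamee-Jain: f = 0.25/(log₁₀[8.82e-05/3.7 + 5.74/5.037e+04^0.9])² = 0.25/(log₁₀[2.38e-05 + 0.000336])² = 0.25/(-3.443)² = 0.02109.
Darcy-Weisbach: ΔP = f(L/D)(ρV²/2) = 0.02109·(88.2/0.0272)·(1180·3.029²/2) = 0.02109·3243·5413 = 3.701e+05 Pa.
ΔP = 3.701e+05 Pa = 370 kPa.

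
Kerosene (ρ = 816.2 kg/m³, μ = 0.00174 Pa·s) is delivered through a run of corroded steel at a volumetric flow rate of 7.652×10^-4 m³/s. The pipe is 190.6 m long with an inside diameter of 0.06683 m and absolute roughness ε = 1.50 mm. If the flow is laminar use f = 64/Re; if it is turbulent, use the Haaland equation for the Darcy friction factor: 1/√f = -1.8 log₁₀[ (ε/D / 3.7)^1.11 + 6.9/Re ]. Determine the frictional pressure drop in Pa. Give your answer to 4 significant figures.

Cross-sectional area A = πD²/4 = π(0.06683)²/4 = 0.003508 m²; mean velocity V = Q/A = 0.0007652/0.003508 = 0.2181 m/s.
Reynolds number Re = ρVD/μ = 816.2 · 0.2181 · 0.06683 / 0.00174 = 6839.
Re > 4000 → turbulent. Relative roughness ε/D = 0.0015/0.06683 = 0.0224. Haaland: 1/√f = -1.8 log₁₀[(0.0224/3.7)^1.11 + 6.9/6839] = -1.8 log₁₀[0.00346 + 0.00101] = 4.23, so f = 0.0559.
Darcy-Weisbach: ΔP = f(L/D)(ρV²/2) = 0.0559·(190.6/0.06683)·(816.2·0.2181²/2) = 0.0559·2852·19.42 = 3096 Pa.

ΔP ≈ 3096 Pa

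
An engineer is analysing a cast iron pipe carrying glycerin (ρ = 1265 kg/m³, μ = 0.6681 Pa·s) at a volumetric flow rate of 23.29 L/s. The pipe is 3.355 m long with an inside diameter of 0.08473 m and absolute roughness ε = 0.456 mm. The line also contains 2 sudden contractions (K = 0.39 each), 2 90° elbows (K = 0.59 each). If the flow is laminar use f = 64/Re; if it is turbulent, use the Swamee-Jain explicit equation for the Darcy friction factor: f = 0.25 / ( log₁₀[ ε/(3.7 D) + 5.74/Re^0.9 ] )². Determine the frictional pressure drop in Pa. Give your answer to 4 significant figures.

ΔP ≈ 62420 Pa

Q = 23.29 L/s = 23.29/1000 = 0.02329 m³/s.
Cross-sectional area A = πD²/4 = π(0.08473)²/4 = 0.005639 m²; mean velocity V = Q/A = 0.02329/0.005639 = 4.131 m/s.
Reynolds number Re = ρVD/μ = 1265 · 4.131 · 0.08473 / 0.668 = 662.7.
Re < 2300 → laminar flow, so f = 64/Re = 64/662.7 = 0.09658 (the turbulent correlation is not needed).
Total minor-loss coefficient ΣK = 2·0.39 + 2·0.59 = 1.96.
ΔP = [f·L/D + ΣK]·(ρV²/2) = [0.09658·3.355/0.08473 + 1.96]·(1265·4.131²/2) = [3.824 + 1.96]·1.079e+04 = 6.242e+04 Pa.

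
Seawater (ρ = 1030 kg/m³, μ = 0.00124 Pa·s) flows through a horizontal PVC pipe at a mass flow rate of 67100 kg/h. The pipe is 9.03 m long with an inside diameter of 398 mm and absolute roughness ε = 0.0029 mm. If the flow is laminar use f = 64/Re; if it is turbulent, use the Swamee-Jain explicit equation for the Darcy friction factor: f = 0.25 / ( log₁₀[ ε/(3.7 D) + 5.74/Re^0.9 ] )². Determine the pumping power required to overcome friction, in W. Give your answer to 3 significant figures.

ṁ = 67100 kg/h = 67100/3600 = 18.64 kg/s.
A = πD²/4 = π(0.398)²/4 = 0.1244 m²; mean velocity V = ṁ/(ρA) = 18.64/(1030 · 0.1244) = 0.1455 m/s.
Reynolds number Re = ρVD/μ = 1030 · 0.1455 · 0.398 / 0.00124 = 4.809e+04.
Re > 4000 → turbulent. Relative roughness ε/D = 2.9e-06/0.398 = 7.29e-06. Swamee-Jain: f = 0.25/(log₁₀[7.29e-06/3.7 + 5.74/4.809e+04^0.9])² = 0.25/(log₁₀[1.97e-06 + 0.000351])² = 0.25/(-3.452)² = 0.02097.
Darcy-Weisbach: ΔP = f(L/D)(ρV²/2) = 0.02097·(9.03/0.398)·(1030·0.1455²/2) = 0.02097·22.69·10.9 = 5.185 Pa.
Q = ṁ/ρ = 18.64/1030 = 0.0181 m³/s.
Pumping power P = QΔP = 0.0181·5.185 = 0.09383 W = 0.0938 W.

P ≈ 0.0938 W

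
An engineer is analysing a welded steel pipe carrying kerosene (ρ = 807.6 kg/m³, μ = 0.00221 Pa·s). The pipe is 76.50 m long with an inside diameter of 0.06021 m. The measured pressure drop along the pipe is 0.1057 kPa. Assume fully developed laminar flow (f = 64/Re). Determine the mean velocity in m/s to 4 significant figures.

For laminar flow, f = 64/Re with Re = ρVD/μ, so Darcy-Weisbach reduces to ΔP = 32μLV/D². Solving for V: V = ΔP·D²/(32μL) = 105.7·(0.06021)²/(32·0.00221·76.5) = 0.07083 m/s.
Check: Re = ρVD/μ = 807.6·0.07083·0.06021/0.00221 = 1558 < 2300, so the laminar assumption holds.

V ≈ 0.07083 m/s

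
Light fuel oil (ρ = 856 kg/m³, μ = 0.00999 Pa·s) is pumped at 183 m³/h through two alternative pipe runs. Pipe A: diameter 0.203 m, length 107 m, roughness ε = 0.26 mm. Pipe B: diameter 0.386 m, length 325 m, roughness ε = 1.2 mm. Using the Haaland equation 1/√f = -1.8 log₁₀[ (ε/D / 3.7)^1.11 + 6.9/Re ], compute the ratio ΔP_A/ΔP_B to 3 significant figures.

Pipe A: V = Q/A = 0.05083/0.03237 = 1.571 m/s; Re = 2.732e+04; ε/D = 0.00128; Haaland → f = 0.02667; ΔP_A = f(L/D)(ρV²/2) = 1.484e+04 Pa.
Pipe B: V = Q/A = 0.05083/0.117 = 0.4344 m/s; Re = 1.437e+04; ε/D = 0.00311; Haaland → f = 0.03291; ΔP_B = f(L/D)(ρV²/2) = 2238 Pa.
ΔP_A/ΔP_B = 1.484e+04/2238 = 6.63.

ΔP_A/ΔP_B ≈ 6.63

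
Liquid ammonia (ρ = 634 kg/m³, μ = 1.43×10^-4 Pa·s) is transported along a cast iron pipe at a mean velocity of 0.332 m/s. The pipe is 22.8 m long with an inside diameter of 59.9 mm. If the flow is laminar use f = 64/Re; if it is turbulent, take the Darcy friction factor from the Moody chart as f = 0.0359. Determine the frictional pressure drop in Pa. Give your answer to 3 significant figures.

ΔP ≈ 477 Pa

Reynolds number Re = ρVD/μ = 634 · 0.332 · 0.0599 / 0.000143 = 8.817e+04.
Re > 4000 → turbulent; use the Moody-chart value f = 0.0359.
Darcy-Weisbach: ΔP = f(L/D)(ρV²/2) = 0.0359·(22.8/0.0599)·(634·0.332²/2) = 0.0359·380.6·34.94 = 477.5 Pa.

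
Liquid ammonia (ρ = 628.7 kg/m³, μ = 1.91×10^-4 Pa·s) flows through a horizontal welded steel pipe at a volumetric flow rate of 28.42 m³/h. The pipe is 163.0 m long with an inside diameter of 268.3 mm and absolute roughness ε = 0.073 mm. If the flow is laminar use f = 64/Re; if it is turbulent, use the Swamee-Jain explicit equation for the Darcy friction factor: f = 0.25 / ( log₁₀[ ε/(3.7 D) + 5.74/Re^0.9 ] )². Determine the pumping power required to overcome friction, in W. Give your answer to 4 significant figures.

P ≈ 0.5516 W

Q = 28.42 m³/h = 28.42/3600 = 0.007894 m³/s.
Cross-sectional area A = πD²/4 = π(0.2683)²/4 = 0.05654 m²; mean velocity V = Q/A = 0.007894/0.05654 = 0.1396 m/s.
Reynolds number Re = ρVD/μ = 628.7 · 0.1396 · 0.2683 / 0.000191 = 1.233e+05.
Re > 4000 → turbulent. Relative roughness ε/D = 7.3e-05/0.2683 = 0.000272. Swamee-Jain: f = 0.25/(log₁₀[0.000272/3.7 + 5.74/1.233e+05^0.9])² = 0.25/(log₁₀[7.35e-05 + 0.00015])² = 0.25/(-3.65)² = 0.01876.
Darcy-Weisbach: ΔP = f(L/D)(ρV²/2) = 0.01876·(163/0.2683)·(628.7·0.1396²/2) = 0.01876·607.5·6.129 = 69.87 Pa.
Pumping power P = QΔP = 0.007894·69.87 = 0.55160 W = 0.5516 W.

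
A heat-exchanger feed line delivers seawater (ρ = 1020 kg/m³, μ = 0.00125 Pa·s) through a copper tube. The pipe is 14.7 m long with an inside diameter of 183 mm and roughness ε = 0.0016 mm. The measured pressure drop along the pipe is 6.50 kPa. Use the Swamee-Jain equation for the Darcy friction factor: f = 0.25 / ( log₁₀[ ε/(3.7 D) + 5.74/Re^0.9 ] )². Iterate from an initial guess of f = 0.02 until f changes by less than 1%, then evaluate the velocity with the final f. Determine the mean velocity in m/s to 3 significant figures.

V ≈ 3.47 m/s

Rearranging Darcy-Weisbach: V = √(2·ΔP·D/(f·L·ρ)). With ε/D = 1.6e-06/0.183 = 8.74e-06, iterate starting from f = 0.02:
  f = 0.02 → V = √(2·6500·0.183/(0.02·14.7·1020)) = 2.817 m/s; Re = ρVD/μ = 4.206e+05; f → 0.01363
  f = 0.01363 → V = 3.412 m/s; Re = 5.094e+05; f → 0.01319
  f = 0.01319 → V = 3.468 m/s; Re = 5.179e+05; f → 0.01315
Converged (Δf/f < 1%). With the final f = 0.01315: V = √(2·6500·0.183/(0.01315·14.7·1020)) = 3.473 m/s.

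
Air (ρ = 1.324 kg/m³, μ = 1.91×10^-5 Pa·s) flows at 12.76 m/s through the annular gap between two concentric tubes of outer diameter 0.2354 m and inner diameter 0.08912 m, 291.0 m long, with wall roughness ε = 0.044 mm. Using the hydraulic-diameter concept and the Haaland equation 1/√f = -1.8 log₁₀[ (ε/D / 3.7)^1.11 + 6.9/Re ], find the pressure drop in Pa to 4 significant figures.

Hydraulic diameter D_h = 4A/P = D_o - D_i = 0.2354 - 0.08912 = 0.1463 m.
Re = ρVD_h/μ = 1.324·12.76·0.1463/1.91e-05 = 1.294e+05.
ε/D_h = 4.4e-05/0.1463 = 0.000301; Haaland gives 1/√f = -1.8 log₁₀[2.89e-05+5.33e-05] = 7.353, so f = 0.01849.
ΔP = f(L/D_h)(ρV²/2) = 0.01849·291/0.1463·107.8 = 3965 Pa.

ΔP ≈ 3965 Pa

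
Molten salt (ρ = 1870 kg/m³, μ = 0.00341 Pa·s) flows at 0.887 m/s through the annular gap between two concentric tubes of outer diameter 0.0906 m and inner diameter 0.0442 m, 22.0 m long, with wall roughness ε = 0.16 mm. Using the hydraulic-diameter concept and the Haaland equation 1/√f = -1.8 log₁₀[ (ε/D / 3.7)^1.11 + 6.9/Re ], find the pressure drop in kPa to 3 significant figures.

ΔP ≈ 11.0 kPa

Hydraulic diameter D_h = 4A/P = D_o - D_i = 0.0906 - 0.0442 = 0.0464 m.
Re = ρVD_h/μ = 1870·0.887·0.0464/0.00341 = 2.257e+04.
ε/D_h = 0.00016/0.0464 = 0.00345; Haaland gives 1/√f = -1.8 log₁₀[0.000433+0.000306] = 5.637, so f = 0.03147.
ΔP = f(L/D_h)(ρV²/2) = 0.03147·22/0.0464·735.6 = 1.098e+04 Pa.
ΔP = 11.0 kPa.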